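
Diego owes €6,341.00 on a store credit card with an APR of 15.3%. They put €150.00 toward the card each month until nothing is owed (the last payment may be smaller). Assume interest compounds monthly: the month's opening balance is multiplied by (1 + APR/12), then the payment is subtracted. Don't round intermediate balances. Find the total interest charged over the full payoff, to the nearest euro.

€2,827

Monthly rate r = 15.3%/12 = 1.275% = 0.01275.
Payoff takes n = ⌈−ln(1 − rB₀/P)/ln(1+r)⌉ = ⌈61.118⌉ = 62 payments; the last is €17.75.
Total paid = 61·€150.00 + €17.75 = €9,167.75.
Total interest = total paid − principal = €9,167.75 − €6,341.00 = €2,826.75.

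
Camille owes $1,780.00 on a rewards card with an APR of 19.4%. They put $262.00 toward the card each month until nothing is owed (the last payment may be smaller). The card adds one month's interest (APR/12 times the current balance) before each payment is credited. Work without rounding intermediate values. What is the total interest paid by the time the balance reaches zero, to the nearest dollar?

$121

Monthly rate r = 19.4%/12 = 1.61667% = 0.0161667.
Payoff takes n = ⌈−ln(1 − rB₀/P)/ln(1+r)⌉ = ⌈7.255⌉ = 8 payments; the last is $67.16.
Total paid = 7·$262.00 + $67.16 = $1,901.16.
Total interest = total paid − principal = $1,901.16 − $1,780.00 = $121.16.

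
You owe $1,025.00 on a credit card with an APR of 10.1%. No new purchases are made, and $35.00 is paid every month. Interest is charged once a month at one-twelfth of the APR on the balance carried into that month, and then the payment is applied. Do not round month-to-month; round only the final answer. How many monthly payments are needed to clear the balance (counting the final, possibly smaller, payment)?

34 payments

Monthly rate r = 10.1%/12 = 0.841667% = 0.00841667.
Recurrence: B ← B·(1+r) − $35.00.
Month 1: interest $8.63; balance after payment $998.63.
Month 2: interest $8.41; balance after payment $972.03.
Closed form: n = −ln(1 − rB₀/P)/ln(1+r) = −ln(0.75351)/ln(1.00842) ≈ 33.766, so the balance reaches zero during payment 34.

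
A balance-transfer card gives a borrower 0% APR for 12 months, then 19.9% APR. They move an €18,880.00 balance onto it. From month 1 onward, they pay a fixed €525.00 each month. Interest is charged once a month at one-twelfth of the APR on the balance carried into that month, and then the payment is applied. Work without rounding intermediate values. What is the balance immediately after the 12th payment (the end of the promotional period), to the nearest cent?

Promo months 1–12 at r₀ = 0%/12 = 0; months 13+ at r₁ = 19.9%/12 = 0.0165833.
After month 12 (no interest yet): B = €18,880.00 − 12·€525.00 = €12,580.00.

€12,580.00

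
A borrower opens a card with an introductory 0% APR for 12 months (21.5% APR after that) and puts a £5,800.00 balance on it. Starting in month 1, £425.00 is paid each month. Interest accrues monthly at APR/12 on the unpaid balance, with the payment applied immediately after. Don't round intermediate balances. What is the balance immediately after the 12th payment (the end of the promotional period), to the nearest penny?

Promo months 1–12 at r₀ = 0%/12 = 0; months 13+ at r₁ = 21.5%/12 = 0.0179167.
After month 12 (no interest yet): B = £5,800.00 − 12·£425.00 = £700.00.

£700.00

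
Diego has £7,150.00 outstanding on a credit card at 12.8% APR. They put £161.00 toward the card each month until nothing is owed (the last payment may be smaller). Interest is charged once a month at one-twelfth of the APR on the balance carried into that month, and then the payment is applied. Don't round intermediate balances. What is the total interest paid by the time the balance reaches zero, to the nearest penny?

Monthly rate r = 12.8%/12 = 1.06667% = 0.0106667.
Payoff takes n = ⌈−ln(1 − rB₀/P)/ln(1+r)⌉ = ⌈60.498⌉ = 61 payments; the last is £80.40.
Total paid = 60·£161.00 + £80.40 = £9,740.40.
Total interest = total paid − principal = £9,740.40 − £7,150.00 = £2,590.40.

£2,590.40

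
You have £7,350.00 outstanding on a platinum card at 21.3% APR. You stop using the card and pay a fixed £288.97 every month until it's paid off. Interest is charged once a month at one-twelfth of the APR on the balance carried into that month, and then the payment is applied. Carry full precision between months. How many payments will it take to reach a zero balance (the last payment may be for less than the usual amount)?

Monthly rate r = 21.3%/12 = 1.775% = 0.01775.
Recurrence: B ← B·(1+r) − £288.97.
Month 1: interest £130.46; balance after payment £7,191.49.
Month 2: interest £127.65; balance after payment £7,030.17.
Closed form: n = −ln(1 − rB₀/P)/ln(1+r) = −ln(0.54853)/ln(1.01775) ≈ 34.132, so the balance reaches zero during payment 35.

35 months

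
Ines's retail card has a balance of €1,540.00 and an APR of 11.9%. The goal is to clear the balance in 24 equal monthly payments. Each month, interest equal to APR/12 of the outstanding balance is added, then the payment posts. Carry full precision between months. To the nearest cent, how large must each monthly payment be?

€72.42

Monthly rate r = 11.9%/12 = 0.991667% = 0.00991667.
Level-payment amortization: P = B₀·r / (1 − (1+r)^(−n)) = 1540.00·0.00991667 / (1 − 1.00992^(−24)).
Denominator 1 − (1+r)^(−24) = 0.210872726.
P = 15.2717 / 0.210872726 ≈ 72.42.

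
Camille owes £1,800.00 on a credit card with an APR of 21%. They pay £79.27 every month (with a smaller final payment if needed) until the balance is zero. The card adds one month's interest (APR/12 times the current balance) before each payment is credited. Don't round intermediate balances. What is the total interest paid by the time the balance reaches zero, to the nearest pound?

£514

Monthly rate r = 21%/12 = 1.75% = 0.0175.
Payoff takes n = ⌈−ln(1 − rB₀/P)/ln(1+r)⌉ = ⌈29.193⌉ = 30 payments; the last is £15.42.
Total paid = 29·£79.27 + £15.42 = £2,314.25.
Total interest = total paid − principal = £2,314.25 − £1,800.00 = £514.25.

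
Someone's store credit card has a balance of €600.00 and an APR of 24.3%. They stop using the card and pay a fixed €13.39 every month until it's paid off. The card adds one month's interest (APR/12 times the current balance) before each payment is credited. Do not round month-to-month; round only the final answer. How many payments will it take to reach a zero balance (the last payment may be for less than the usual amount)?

Monthly rate r = 24.3%/12 = 2.025% = 0.02025.
Recurrence: B ← B·(1+r) − €13.39.
Month 1: interest €12.15; balance after payment €598.76.
Month 2: interest €12.12; balance after payment €597.49.
Closed form: n = −ln(1 − rB₀/P)/ln(1+r) = −ln(0.092606)/ln(1.02025) ≈ 118.687, so the balance reaches zero during payment 119.

119 payments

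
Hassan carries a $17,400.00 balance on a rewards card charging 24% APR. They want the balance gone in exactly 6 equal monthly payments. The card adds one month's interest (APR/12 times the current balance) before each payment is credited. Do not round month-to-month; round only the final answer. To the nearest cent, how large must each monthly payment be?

Monthly rate r = 24%/12 = 2% = 0.02.
Level-payment amortization: P = B₀·r / (1 − (1+r)^(−n)) = 17400.00·0.02 / (1 − 1.02^(−6)).
Denominator 1 − (1+r)^(−6) = 0.112028618.
P = 348 / 0.112028618 ≈ 3106.35.

$3,106.35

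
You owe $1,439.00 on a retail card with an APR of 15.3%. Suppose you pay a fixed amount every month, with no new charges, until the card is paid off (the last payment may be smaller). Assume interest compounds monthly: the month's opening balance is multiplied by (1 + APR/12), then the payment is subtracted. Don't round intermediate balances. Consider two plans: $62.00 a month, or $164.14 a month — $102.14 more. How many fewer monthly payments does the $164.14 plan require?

Monthly rate r = 15.3%/12 = 1.275% = 0.01275.
At $62.00/mo: n = ⌈−ln(1 − rB₀/P)/ln(1+r)⌉ = 28 payments (last $43.12); total interest = total paid − $1,439.00 = $278.12.
At $164.14/mo: 10 payments (last $58.66); total interest $96.92.
Payments saved = 28 − 10 = 18.

18 fewer payments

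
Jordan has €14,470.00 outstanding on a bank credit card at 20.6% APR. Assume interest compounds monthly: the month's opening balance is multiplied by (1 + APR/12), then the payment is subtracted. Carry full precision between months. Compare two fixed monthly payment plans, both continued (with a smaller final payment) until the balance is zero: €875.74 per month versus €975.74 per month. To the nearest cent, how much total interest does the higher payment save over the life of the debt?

€320.70

Monthly rate r = 20.6%/12 = 1.71667% = 0.0171667.
At €875.74/mo: n = ⌈−ln(1 − rB₀/P)/ln(1+r)⌉ = 20 payments (last €525.79); total interest = total paid − €14,470.00 = €2,694.85.
At €975.74/mo: 18 payments (last €256.57); total interest €2,374.15.
Interest saved = €2,694.85 − €2,374.15 = €320.70.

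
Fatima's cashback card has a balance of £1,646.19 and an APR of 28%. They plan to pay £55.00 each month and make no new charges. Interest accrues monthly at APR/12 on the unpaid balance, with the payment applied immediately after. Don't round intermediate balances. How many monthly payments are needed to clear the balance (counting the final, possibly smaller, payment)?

52 payments

Monthly rate r = 28%/12 = 2.33333% = 0.0233333.
Recurrence: B ← B·(1+r) − £55.00.
Month 1: interest £38.41; balance after payment £1,629.60.
Month 2: interest £38.02; balance after payment £1,612.63.
Closed form: n = −ln(1 − rB₀/P)/ln(1+r) = −ln(0.30162)/ln(1.02333) ≈ 51.966, so the balance reaches zero during payment 52.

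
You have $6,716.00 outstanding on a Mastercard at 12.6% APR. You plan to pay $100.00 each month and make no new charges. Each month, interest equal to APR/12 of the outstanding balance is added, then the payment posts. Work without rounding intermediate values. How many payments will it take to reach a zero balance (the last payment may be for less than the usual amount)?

Monthly rate r = 12.6%/12 = 1.05% = 0.0105.
Recurrence: B ← B·(1+r) − $100.00.
Month 1: interest $70.52; balance after payment $6,686.52.
Month 2: interest $70.21; balance after payment $6,656.73.
Closed form: n = −ln(1 − rB₀/P)/ln(1+r) = −ln(0.29482)/ln(1.0105) ≈ 116.933, so the balance reaches zero during payment 117.

117 payments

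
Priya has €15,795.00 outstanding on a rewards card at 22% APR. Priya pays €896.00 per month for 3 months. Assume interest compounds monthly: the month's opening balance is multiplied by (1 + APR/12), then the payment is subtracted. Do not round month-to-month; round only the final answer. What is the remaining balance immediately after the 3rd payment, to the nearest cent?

€13,942.17

Monthly rate r = 22%/12 = 1.83333% = 0.0183333.
Each month: B ← B·(1+r) − €896.00.
Month 1: interest €289.57; balance after payment €15,188.58.
Month 2: interest €278.46; balance after payment €14,571.03.
Month 3: interest €267.14; balance after payment €13,942.17.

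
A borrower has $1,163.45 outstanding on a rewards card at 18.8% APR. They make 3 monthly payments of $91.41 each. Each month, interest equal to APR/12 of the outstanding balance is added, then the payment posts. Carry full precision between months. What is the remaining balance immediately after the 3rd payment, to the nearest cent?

Monthly rate r = 18.8%/12 = 1.56667% = 0.0156667.
Each month: B ← B·(1+r) − $91.41.
Month 1: interest $18.23; balance after payment $1,090.27.
Month 2: interest $17.08; balance after payment $1,015.94.
Month 3: interest $15.92; balance after payment $940.44.

$940.44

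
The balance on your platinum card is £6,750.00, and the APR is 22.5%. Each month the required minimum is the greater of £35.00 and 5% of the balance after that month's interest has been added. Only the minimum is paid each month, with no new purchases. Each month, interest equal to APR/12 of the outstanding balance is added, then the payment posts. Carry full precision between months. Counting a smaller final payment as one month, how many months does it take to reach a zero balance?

95 months

Monthly rate r = 22.5%/12 = 1.875% = 0.01875.
While 5% of the post-interest balance exceeds £35.00, each month B ← (B·(1+r))·(1 − 0.05), i.e. B shrinks by the factor (1+r)·0.95 = 0.96781.
This holds for months 1–70. Entering month 71 the balance is £683.42; 5% of the post-interest balance is now below £35.00, so the flat £35.00 minimum applies from here.
From month 71 a fixed £35.00 at rate r clears £683.42 in 25 more payments. Total: 70 + 25 = 95 months.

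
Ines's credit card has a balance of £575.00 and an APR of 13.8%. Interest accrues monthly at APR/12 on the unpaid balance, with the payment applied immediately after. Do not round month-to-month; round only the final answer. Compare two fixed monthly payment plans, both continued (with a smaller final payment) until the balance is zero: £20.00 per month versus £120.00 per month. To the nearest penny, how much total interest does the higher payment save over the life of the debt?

£107.25

Monthly rate r = 13.8%/12 = 1.15% = 0.0115.
At £20.00/mo: n = ⌈−ln(1 − rB₀/P)/ln(1+r)⌉ = 36 payments (last £2.12); total interest = total paid − £575.00 = £127.12.
At £120.00/mo: 5 payments (last £114.87); total interest £19.87.
Interest saved = £127.12 − £19.87 = £107.25.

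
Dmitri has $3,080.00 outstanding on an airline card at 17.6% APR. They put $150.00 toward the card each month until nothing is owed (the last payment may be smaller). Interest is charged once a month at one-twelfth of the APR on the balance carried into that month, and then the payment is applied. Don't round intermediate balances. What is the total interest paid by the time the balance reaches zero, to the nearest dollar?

$612

Monthly rate r = 17.6%/12 = 1.46667% = 0.0146667.
Payoff takes n = ⌈−ln(1 − rB₀/P)/ln(1+r)⌉ = ⌈24.610⌉ = 25 payments; the last is $91.78.
Total paid = 24·$150.00 + $91.78 = $3,691.78.
Total interest = total paid − principal = $3,691.78 − $3,080.00 = $611.78.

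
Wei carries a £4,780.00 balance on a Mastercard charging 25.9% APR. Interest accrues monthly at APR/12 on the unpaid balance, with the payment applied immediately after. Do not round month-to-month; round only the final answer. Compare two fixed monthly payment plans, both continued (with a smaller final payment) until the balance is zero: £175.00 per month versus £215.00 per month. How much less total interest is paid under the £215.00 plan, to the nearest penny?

£716.22

Monthly rate r = 25.9%/12 = 2.15833% = 0.0215833.
At £175.00/mo: n = ⌈−ln(1 − rB₀/P)/ln(1+r)⌉ = 42 payments (last £122.98); total interest = total paid − £4,780.00 = £2,517.98.
At £215.00/mo: 31 payments (last £131.76); total interest £1,801.76.
Interest saved = £2,517.98 − £1,801.76 = £716.22.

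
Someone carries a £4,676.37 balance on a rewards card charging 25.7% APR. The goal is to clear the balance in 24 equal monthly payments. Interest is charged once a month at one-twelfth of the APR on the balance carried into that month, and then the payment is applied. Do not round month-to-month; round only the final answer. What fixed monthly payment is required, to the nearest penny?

Monthly rate r = 25.7%/12 = 2.14167% = 0.0214167.
Level-payment amortization: P = B₀·r / (1 − (1+r)^(−n)) = 4676.37·0.0214167 / (1 − 1.02142^(−24)).
Denominator 1 − (1+r)^(−24) = 0.39864706.
P = 100.152 / 0.39864706 ≈ 251.23.

£251.23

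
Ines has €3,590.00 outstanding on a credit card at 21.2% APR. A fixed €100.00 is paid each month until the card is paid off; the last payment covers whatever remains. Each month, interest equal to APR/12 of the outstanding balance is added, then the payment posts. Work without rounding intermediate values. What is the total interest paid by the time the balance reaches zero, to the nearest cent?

Monthly rate r = 21.2%/12 = 1.76667% = 0.0176667.
Payoff takes n = ⌈−ln(1 − rB₀/P)/ln(1+r)⌉ = ⌈57.431⌉ = 58 payments; the last is €43.34.
Total paid = 57·€100.00 + €43.34 = €5,743.34.
Total interest = total paid − principal = €5,743.34 − €3,590.00 = €2,153.34.

€2,153.34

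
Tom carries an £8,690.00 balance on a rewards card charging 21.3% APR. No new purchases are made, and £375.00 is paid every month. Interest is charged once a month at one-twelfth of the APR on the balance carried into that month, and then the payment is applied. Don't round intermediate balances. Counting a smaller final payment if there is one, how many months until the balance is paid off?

Monthly rate r = 21.3%/12 = 1.775% = 0.01775.
Recurrence: B ← B·(1+r) − £375.00.
Month 1: interest £154.25; balance after payment £8,469.25.
Month 2: interest £150.33; balance after payment £8,244.58.
Closed form: n = −ln(1 − rB₀/P)/ln(1+r) = −ln(0.58867)/ln(1.01775) ≈ 30.117, so the balance reaches zero during payment 31.

31 months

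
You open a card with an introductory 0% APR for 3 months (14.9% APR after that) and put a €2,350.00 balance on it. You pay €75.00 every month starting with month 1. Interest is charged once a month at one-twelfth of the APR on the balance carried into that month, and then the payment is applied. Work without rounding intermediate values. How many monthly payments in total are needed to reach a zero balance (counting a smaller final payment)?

39 payments

Promo months 1–3 at r₀ = 0%/12 = 0; months 4+ at r₁ = 14.9%/12 = 0.0124167.
After month 3 (no interest yet): B = €2,350.00 − 3·€75.00 = €2,125.00.
Then at r₁ with €75.00/mo: n₂ = −ln(1 − r₁·B/P)/ln(1+r₁) ≈ 35.13 → 36 more payments.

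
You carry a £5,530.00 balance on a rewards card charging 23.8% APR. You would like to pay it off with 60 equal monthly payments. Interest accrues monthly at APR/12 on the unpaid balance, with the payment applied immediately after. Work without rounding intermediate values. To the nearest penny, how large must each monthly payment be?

Monthly rate r = 23.8%/12 = 1.98333% = 0.0198333.
Level-payment amortization: P = B₀·r / (1 − (1+r)^(−n)) = 5530.00·0.0198333 / (1 − 1.01983^(−60)).
Denominator 1 − (1+r)^(−60) = 0.69221473.
P = 109.678 / 0.69221473 ≈ 158.45.

£158.45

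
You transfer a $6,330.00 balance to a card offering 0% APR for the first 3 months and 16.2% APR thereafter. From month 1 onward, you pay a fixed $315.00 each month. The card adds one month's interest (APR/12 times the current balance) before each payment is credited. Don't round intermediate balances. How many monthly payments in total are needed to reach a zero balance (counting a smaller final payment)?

23 months

Promo months 1–3 at r₀ = 0%/12 = 0; months 4+ at r₁ = 16.2%/12 = 0.0135.
After month 3 (no interest yet): B = $6,330.00 − 3·$315.00 = $5,385.00.
Then at r₁ with $315.00/mo: n₂ = −ln(1 − r₁·B/P)/ln(1+r₁) ≈ 19.57 → 20 more payments.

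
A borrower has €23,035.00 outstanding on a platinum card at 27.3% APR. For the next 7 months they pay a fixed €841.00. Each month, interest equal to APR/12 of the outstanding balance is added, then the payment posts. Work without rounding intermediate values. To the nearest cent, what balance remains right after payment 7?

Monthly rate r = 27.3%/12 = 2.275% = 0.02275.
Each month: B ← B·(1+r) − €841.00.
Month 1: interest €524.05; balance after payment €22,718.05.
Month 2: interest €516.84; balance after payment €22,393.88.
Month 3: interest €509.46; balance after payment €22,062.34.
Month 4: interest €501.92; balance after payment €21,723.26.
Month 5: interest €494.20; balance after payment €21,376.47.
Month 6: interest €486.31; balance after payment €21,021.78.
Month 7: interest €478.25; balance after payment €20,659.03.

€20,659.03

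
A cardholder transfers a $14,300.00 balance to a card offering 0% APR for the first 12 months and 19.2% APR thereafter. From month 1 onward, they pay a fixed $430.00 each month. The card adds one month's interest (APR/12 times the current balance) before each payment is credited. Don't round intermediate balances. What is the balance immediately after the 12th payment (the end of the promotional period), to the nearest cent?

$9,140.00

Promo months 1–12 at r₀ = 0%/12 = 0; months 13+ at r₁ = 19.2%/12 = 0.016.
After month 12 (no interest yet): B = $14,300.00 − 12·$430.00 = $9,140.00.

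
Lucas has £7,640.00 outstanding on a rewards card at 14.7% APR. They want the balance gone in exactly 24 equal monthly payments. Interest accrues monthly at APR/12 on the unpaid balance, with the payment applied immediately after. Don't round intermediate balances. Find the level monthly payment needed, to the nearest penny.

Monthly rate r = 14.7%/12 = 1.225% = 0.01225.
Level-payment amortization: P = B₀·r / (1 − (1+r)^(−n)) = 7640.00·0.01225 / (1 − 1.01225^(−24)).
Denominator 1 − (1+r)^(−24) = 0.253391123.
P = 93.59 / 0.253391123 ≈ 369.35.

£369.35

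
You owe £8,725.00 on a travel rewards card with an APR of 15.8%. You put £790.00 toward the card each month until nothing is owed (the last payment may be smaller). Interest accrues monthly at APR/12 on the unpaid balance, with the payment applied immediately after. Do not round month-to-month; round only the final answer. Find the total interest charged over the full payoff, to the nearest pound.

£765

Monthly rate r = 15.8%/12 = 1.31667% = 0.0131667.
Payoff takes n = ⌈−ln(1 − rB₀/P)/ln(1+r)⌉ = ⌈12.013⌉ = 13 payments; the last is £10.48.
Total paid = 12·£790.00 + £10.48 = £9,490.48.
Total interest = total paid − principal = £9,490.48 − £8,725.00 = £765.48.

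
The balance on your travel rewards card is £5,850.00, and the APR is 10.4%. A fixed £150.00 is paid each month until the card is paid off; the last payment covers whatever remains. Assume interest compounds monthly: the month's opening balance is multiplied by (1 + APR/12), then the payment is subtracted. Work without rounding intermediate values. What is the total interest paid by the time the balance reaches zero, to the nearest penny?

£1,320.24

Monthly rate r = 10.4%/12 = 0.866667% = 0.00866667.
Payoff takes n = ⌈−ln(1 − rB₀/P)/ln(1+r)⌉ = ⌈47.801⌉ = 48 payments; the last is £120.24.
Total paid = 47·£150.00 + £120.24 = £7,170.24.
Total interest = total paid − principal = £7,170.24 − £5,850.00 = £1,320.24.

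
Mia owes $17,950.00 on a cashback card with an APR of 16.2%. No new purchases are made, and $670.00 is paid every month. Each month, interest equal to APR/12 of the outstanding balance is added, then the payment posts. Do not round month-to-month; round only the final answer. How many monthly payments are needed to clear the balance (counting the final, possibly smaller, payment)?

Monthly rate r = 16.2%/12 = 1.35% = 0.0135.
Recurrence: B ← B·(1+r) − $670.00.
Month 1: interest $242.32; balance after payment $17,522.33.
Month 2: interest $236.55; balance after payment $17,088.88.
Closed form: n = −ln(1 − rB₀/P)/ln(1+r) = −ln(0.63832)/ln(1.0135) ≈ 33.477, so the balance reaches zero during payment 34.

34 payments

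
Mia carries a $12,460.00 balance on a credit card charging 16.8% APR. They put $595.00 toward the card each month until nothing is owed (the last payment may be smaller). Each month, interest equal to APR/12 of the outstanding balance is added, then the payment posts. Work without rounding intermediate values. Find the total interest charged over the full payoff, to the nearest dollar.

Monthly rate r = 16.8%/12 = 1.4% = 0.014.
Payoff takes n = ⌈−ln(1 − rB₀/P)/ln(1+r)⌉ = ⌈24.957⌉ = 25 payments; the last is $569.56.
Total paid = 24·$595.00 + $569.56 = $14,849.56.
Total interest = total paid − principal = $14,849.56 − $12,460.00 = $2,389.56.

$2,390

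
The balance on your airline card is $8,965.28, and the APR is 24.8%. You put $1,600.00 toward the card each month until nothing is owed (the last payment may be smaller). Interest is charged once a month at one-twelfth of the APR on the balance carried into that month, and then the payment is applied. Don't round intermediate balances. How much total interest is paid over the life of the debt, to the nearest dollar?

$661

Monthly rate r = 24.8%/12 = 2.06667% = 0.0206667.
Payoff takes n = ⌈−ln(1 − rB₀/P)/ln(1+r)⌉ = ⌈6.017⌉ = 7 payments; the last is $26.68.
Total paid = 6·$1,600.00 + $26.68 = $9,626.68.
Total interest = total paid − principal = $9,626.68 − $8,965.28 = $661.40.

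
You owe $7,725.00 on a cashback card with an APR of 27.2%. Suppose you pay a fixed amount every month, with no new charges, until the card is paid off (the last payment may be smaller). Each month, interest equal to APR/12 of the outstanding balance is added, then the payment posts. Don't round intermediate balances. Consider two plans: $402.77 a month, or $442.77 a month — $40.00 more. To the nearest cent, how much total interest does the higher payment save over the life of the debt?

$308.78

Monthly rate r = 27.2%/12 = 2.26667% = 0.0226667.
At $402.77/mo: n = ⌈−ln(1 − rB₀/P)/ln(1+r)⌉ = 26 payments (last $183.13); total interest = total paid − $7,725.00 = $2,527.38.
At $442.77/mo: 23 payments (last $202.66); total interest $2,218.60.
Interest saved = $2,527.38 − $2,218.60 = $308.78.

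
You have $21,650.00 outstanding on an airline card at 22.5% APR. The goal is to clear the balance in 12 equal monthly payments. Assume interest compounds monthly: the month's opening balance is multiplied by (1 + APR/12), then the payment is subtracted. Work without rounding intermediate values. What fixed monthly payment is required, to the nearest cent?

Monthly rate r = 22.5%/12 = 1.875% = 0.01875.
Level-payment amortization: P = B₀·r / (1 − (1+r)^(−n)) = 21650.00·0.01875 / (1 − 1.01875^(−12)).
Denominator 1 − (1+r)^(−12) = 0.19981844.
P = 405.938 / 0.19981844 ≈ 2031.53.

$2,031.53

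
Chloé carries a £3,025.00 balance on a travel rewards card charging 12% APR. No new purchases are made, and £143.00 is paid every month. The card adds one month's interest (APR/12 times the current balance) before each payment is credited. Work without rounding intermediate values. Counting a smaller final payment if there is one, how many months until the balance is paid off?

Monthly rate r = 12%/12 = 1% = 0.01.
Recurrence: B ← B·(1+r) − £143.00.
Month 1: interest £30.25; balance after payment £2,912.25.
Month 2: interest £29.12; balance after payment £2,798.37.
Closed form: n = −ln(1 − rB₀/P)/ln(1+r) = −ln(0.78846)/ln(1.01) ≈ 23.886, so the balance reaches zero during payment 24.

24 payments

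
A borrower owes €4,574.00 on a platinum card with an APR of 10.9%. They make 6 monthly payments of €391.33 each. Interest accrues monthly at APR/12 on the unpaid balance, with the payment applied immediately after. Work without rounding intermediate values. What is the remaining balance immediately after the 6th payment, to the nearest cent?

Monthly rate r = 10.9%/12 = 0.908333% = 0.00908333.
Each month: B ← B·(1+r) − €391.33.
Month 1: interest €41.55; balance after payment €4,224.22.
Month 2: interest €38.37; balance after payment €3,871.26.
Month 3: interest €35.16; balance after payment €3,515.09.
Month 4: interest €31.93; balance after payment €3,155.69.
Month 5: interest €28.66; balance after payment €2,793.02.
Month 6: interest €25.37; balance after payment €2,427.06.

€2,427.06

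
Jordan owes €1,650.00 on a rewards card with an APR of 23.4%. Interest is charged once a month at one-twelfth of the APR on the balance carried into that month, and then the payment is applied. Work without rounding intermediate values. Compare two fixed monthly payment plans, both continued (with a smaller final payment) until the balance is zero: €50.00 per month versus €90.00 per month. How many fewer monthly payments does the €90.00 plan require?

31 fewer payments

Monthly rate r = 23.4%/12 = 1.95% = 0.0195.
At €50.00/mo: n = ⌈−ln(1 − rB₀/P)/ln(1+r)⌉ = 54 payments (last €20.49); total interest = total paid − €1,650.00 = €1,020.49.
At €90.00/mo: 23 payments (last €81.71); total interest €411.71.
Payments saved = 54 − 23 = 31.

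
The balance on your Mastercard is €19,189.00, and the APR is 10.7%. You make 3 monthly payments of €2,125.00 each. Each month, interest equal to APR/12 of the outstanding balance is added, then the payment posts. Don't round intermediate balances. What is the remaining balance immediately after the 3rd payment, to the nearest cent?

Monthly rate r = 10.7%/12 = 0.891667% = 0.00891667.
Each month: B ← B·(1+r) − €2,125.00.
Month 1: interest €171.10; balance after payment €17,235.10.
Month 2: interest €153.68; balance after payment €15,263.78.
Month 3: interest €136.10; balance after payment €13,274.88.

€13,274.88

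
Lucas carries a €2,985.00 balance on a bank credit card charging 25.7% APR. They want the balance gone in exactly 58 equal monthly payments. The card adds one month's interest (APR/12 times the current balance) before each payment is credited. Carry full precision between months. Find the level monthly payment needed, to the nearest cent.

Monthly rate r = 25.7%/12 = 2.14167% = 0.0214167.
Level-payment amortization: P = B₀·r / (1 − (1+r)^(−n)) = 2985.00·0.0214167 / (1 − 1.02142^(−58)).
Denominator 1 − (1+r)^(−58) = 0.707430212.
P = 63.9288 / 0.707430212 ≈ 90.37.

€90.37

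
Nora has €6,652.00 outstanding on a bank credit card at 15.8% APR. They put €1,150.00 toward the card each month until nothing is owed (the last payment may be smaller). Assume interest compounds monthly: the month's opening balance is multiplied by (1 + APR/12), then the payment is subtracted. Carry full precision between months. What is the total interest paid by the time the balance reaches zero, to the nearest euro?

€313

Monthly rate r = 15.8%/12 = 1.31667% = 0.0131667.
Payoff takes n = ⌈−ln(1 − rB₀/P)/ln(1+r)⌉ = ⌈6.056⌉ = 7 payments; the last is €64.80.
Total paid = 6·€1,150.00 + €64.80 = €6,964.80.
Total interest = total paid − principal = €6,964.80 − €6,652.00 = €312.80.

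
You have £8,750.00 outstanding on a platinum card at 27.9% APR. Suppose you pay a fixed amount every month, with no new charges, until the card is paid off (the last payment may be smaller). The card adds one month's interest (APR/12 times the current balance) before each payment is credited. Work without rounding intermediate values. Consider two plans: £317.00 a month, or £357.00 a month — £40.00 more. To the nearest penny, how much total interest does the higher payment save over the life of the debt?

Monthly rate r = 27.9%/12 = 2.325% = 0.02325.
At £317.00/mo: n = ⌈−ln(1 − rB₀/P)/ln(1+r)⌉ = 45 payments (last £211.28); total interest = total paid − £8,750.00 = £5,409.28.
At £357.00/mo: 37 payments (last £252.64); total interest £4,354.64.
Interest saved = £5,409.28 − £4,354.64 = £1,054.64.

£1,054.64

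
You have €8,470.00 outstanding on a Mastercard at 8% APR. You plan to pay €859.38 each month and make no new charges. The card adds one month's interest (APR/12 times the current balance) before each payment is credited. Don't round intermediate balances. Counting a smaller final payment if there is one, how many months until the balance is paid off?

Monthly rate r = 8%/12 = 0.666667% = 0.00666667.
Recurrence: B ← B·(1+r) − €859.38.
Month 1: interest €56.47; balance after payment €7,667.09.
Month 2: interest €51.11; balance after payment €6,858.82.
Closed form: n = −ln(1 − rB₀/P)/ln(1+r) = −ln(0.93429)/ln(1.00667) ≈ 10.229, so the balance reaches zero during payment 11.

11 payments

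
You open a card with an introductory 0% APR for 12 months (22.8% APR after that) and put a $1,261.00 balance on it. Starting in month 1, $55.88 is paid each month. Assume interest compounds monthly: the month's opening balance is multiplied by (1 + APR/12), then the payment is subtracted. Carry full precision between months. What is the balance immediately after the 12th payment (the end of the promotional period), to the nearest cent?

$590.44

Promo months 1–12 at r₀ = 0%/12 = 0; months 13+ at r₁ = 22.8%/12 = 0.019.
After month 12 (no interest yet): B = $1,261.00 − 12·$55.88 = $590.44.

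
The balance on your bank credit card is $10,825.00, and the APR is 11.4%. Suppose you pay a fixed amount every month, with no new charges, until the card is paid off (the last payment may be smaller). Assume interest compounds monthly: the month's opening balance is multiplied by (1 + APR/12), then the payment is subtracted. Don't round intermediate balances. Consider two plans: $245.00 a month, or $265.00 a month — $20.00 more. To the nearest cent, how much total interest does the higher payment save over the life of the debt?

$338.73

Monthly rate r = 11.4%/12 = 0.95% = 0.0095.
At $245.00/mo: n = ⌈−ln(1 − rB₀/P)/ln(1+r)⌉ = 58 payments (last $138.74); total interest = total paid − $10,825.00 = $3,278.74.
At $265.00/mo: 52 payments (last $250.01); total interest $2,940.01.
Interest saved = $3,278.74 − $2,940.01 = $338.73.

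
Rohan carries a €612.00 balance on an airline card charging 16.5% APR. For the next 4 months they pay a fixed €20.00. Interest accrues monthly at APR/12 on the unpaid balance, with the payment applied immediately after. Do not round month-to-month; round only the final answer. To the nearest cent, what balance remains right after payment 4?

Monthly rate r = 16.5%/12 = 1.375% = 0.01375.
Each month: B ← B·(1+r) − €20.00.
Month 1: interest €8.42; balance after payment €600.41.
Month 2: interest €8.26; balance after payment €588.67.
Month 3: interest €8.09; balance after payment €576.76.
Month 4: interest €7.93; balance after payment €564.70.

€564.70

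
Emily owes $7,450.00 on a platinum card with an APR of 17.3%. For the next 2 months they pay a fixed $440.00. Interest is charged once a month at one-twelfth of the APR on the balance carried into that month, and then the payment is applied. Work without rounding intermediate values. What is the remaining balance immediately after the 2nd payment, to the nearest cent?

Monthly rate r = 17.3%/12 = 1.44167% = 0.0144167.
Each month: B ← B·(1+r) − $440.00.
Month 1: interest $107.40; balance after payment $7,117.40.
Month 2: interest $102.61; balance after payment $6,780.01.

$6,780.01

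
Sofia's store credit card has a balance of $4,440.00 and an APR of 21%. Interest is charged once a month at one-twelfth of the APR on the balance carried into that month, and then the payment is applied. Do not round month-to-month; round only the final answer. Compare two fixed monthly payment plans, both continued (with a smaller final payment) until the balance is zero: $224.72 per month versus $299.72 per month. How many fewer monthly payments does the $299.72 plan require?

Monthly rate r = 21%/12 = 1.75% = 0.0175.
At $224.72/mo: n = ⌈−ln(1 − rB₀/P)/ln(1+r)⌉ = 25 payments (last $103.06); total interest = total paid − $4,440.00 = $1,056.34.
At $299.72/mo: 18 payments (last $89.59); total interest $744.83.
Payments saved = 25 − 18 = 7.

7 fewer payments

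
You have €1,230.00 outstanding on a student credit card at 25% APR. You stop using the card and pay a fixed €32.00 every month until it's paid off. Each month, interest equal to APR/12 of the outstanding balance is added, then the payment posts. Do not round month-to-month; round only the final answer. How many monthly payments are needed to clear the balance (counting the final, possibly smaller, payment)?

79 months

Monthly rate r = 25%/12 = 2.08333% = 0.0208333.
Recurrence: B ← B·(1+r) − €32.00.
Month 1: interest €25.62; balance after payment €1,223.62.
Month 2: interest €25.49; balance after payment €1,217.12.
Closed form: n = −ln(1 − rB₀/P)/ln(1+r) = −ln(0.19922)/ln(1.02083) ≈ 78.245, so the balance reaches zero during payment 79.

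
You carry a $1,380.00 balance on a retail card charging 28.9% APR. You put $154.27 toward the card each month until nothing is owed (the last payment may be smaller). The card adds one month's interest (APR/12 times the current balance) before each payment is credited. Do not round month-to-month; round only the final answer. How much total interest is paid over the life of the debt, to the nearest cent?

$193.10

Monthly rate r = 28.9%/12 = 2.40833% = 0.0240833.
Payoff takes n = ⌈−ln(1 − rB₀/P)/ln(1+r)⌉ = ⌈10.195⌉ = 11 payments; the last is $30.40.
Total paid = 10·$154.27 + $30.40 = $1,573.10.
Total interest = total paid − principal = $1,573.10 − $1,380.00 = $193.10.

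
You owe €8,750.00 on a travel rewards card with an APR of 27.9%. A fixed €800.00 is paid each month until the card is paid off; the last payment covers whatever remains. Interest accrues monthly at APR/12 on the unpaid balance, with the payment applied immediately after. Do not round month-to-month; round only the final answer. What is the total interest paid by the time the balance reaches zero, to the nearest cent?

€1,465.00

Monthly rate r = 27.9%/12 = 2.325% = 0.02325.
Payoff takes n = ⌈−ln(1 − rB₀/P)/ln(1+r)⌉ = ⌈12.767⌉ = 13 payments; the last is €615.00.
Total paid = 12·€800.00 + €615.00 = €10,215.00.
Total interest = total paid − principal = €10,215.00 − €8,750.00 = €1,465.00.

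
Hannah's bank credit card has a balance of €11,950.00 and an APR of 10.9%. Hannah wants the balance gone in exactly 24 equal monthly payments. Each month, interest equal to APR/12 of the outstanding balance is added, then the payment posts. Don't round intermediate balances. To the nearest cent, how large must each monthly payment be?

€556.41

Monthly rate r = 10.9%/12 = 0.908333% = 0.00908333.
Level-payment amortization: P = B₀·r / (1 − (1+r)^(−n)) = 11950.00·0.00908333 / (1 − 1.00908^(−24)).
Denominator 1 − (1+r)^(−24) = 0.195082806.
P = 108.546 / 0.195082806 ≈ 556.41.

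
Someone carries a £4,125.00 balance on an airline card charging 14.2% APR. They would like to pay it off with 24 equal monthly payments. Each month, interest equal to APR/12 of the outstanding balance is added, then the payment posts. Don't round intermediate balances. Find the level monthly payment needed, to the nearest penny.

£198.44

Monthly rate r = 14.2%/12 = 1.18333% = 0.0118333.
Level-payment amortization: P = B₀·r / (1 − (1+r)^(−n)) = 4125.00·0.0118333 / (1 − 1.01183^(−24)).
Denominator 1 − (1+r)^(−24) = 0.245977301.
P = 48.8125 / 0.245977301 ≈ 198.44.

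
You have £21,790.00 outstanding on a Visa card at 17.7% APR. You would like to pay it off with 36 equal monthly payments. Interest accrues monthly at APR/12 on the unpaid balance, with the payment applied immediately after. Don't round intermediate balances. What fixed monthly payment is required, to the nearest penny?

Monthly rate r = 17.7%/12 = 1.475% = 0.01475.
Level-payment amortization: P = B₀·r / (1 − (1+r)^(−n)) = 21790.00·0.01475 / (1 − 1.01475^(−36)).
Denominator 1 − (1+r)^(−36) = 0.409698563.
P = 321.402 / 0.409698563 ≈ 784.49.

£784.49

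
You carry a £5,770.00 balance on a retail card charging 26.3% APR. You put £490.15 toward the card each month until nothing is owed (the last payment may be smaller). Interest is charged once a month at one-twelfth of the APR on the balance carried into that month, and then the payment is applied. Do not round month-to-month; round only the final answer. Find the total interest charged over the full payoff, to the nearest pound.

£977

Monthly rate r = 26.3%/12 = 2.19167% = 0.0219167.
Payoff takes n = ⌈−ln(1 − rB₀/P)/ln(1+r)⌉ = ⌈13.764⌉ = 14 payments; the last is £375.53.
Total paid = 13·£490.15 + £375.53 = £6,747.48.
Total interest = total paid − principal = £6,747.48 − £5,770.00 = £977.48.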